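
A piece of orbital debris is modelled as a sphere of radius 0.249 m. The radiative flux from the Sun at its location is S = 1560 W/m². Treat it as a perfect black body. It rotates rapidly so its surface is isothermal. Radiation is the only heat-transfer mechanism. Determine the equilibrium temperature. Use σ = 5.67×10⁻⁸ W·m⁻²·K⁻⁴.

T ≈ 288 K

At equilibrium, absorbed power = emitted power.
Absorbing cross-section = πr² = 0.1948 m²; emitting surface = 4πr² = 0.7791 m² (ratio 4).
S·A_cross = εσ·A_surf·T⁴  ⇒  T⁴ = S/(4σ).
T⁴ = 1.00·1560/(4·5.67×10⁻⁸) = 6.878×10⁹ K⁴.
T = (6.878×10⁹)^(1/4).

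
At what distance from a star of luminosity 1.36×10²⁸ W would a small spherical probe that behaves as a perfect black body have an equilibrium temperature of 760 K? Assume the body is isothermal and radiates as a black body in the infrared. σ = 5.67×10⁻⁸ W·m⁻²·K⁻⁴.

For an isothermal black-emitting sphere, (1−a)S·πr² = σ·4πr²·T⁴ ⇒ S = 4σT⁴/(1−a).
S = 4·5.67×10⁻⁸·(760)⁴/1.00 = 75670 W/m².
Flux falls as S = L/(4πd²), so d = √(L/(4πS)) = √(1.36×10²⁸/(4π·75670)).

d ≈ 1.20×10¹¹ m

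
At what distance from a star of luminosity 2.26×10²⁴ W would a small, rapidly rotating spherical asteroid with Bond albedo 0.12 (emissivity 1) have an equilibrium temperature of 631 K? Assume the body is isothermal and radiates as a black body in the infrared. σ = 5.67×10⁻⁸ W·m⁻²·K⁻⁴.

d ≈ 2.10×10⁹ m

For an isothermal black-emitting sphere, (1−a)S·πr² = σ·4πr²·T⁴ ⇒ S = 4σT⁴/(1−a).
S = 4·5.67×10⁻⁸·(631)⁴/0.880 = 40860 W/m².
Flux falls as S = L/(4πd²), so d = √(L/(4πS)) = √(2.26×10²⁴/(4π·40860)).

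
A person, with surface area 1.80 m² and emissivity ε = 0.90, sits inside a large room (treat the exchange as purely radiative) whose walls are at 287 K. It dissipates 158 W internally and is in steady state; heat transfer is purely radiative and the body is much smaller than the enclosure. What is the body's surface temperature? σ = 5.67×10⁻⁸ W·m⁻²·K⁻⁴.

T ≈ 304 K

For a small grey body in a large enclosure, net radiated power = εσA(T⁴ − T_w⁴).
Steady state: P = εσA(T⁴ − T_w⁴) with A = 1.80 m².
T⁴ = P/(εσA) + T_w⁴ = 158/(0.90·5.67×10⁻⁸·1.800) + (287)⁴
    = 1.720×10⁹ + 6.785×10⁹ = 8.505×10⁹ K⁴.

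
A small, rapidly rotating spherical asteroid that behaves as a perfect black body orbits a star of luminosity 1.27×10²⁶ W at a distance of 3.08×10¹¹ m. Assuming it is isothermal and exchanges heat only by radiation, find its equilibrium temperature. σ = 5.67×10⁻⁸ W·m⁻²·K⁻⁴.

T ≈ 147 K

First find the stellar flux at distance d: S = L/(4πd²) = 1.27×10²⁶/(4π·(3.08×10¹¹)²) = 106.5 W/m².
For an isothermal sphere, absorbed (1−a)S·πr² = emitted σ·4πr²·T⁴, so T⁴ = (1−a)S/(4σ).
T⁴ = 1.00·106.5/(4·5.67×10⁻⁸) = 4.697×10⁸ K⁴.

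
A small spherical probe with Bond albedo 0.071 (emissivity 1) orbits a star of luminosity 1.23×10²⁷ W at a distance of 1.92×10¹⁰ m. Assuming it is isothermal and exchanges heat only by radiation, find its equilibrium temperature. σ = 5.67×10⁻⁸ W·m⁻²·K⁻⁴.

First find the stellar flux at distance d: S = L/(4πd²) = 1.23×10²⁷/(4π·(1.92×10¹⁰)²) = 2.655×10⁵ W/m².
For an isothermal sphere, absorbed (1−a)S·πr² = emitted σ·4πr²·T⁴, so T⁴ = (1−a)S/(4σ).
T⁴ = 0.929·2.655×10⁵/(4·5.67×10⁻⁸) = 1.088×10¹² K⁴.

T ≈ 1020 K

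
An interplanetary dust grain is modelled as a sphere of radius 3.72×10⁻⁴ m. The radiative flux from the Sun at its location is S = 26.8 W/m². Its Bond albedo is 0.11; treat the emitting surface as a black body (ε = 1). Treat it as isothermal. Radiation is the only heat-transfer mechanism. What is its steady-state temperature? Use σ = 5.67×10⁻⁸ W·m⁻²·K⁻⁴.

T ≈ 101 K

At equilibrium, absorbed power = emitted power.
Absorbing cross-section = πr² = 4.347×10⁻⁷ m²; emitting surface = 4πr² = 1.739×10⁻⁶ m² (ratio 4).
(1−a)S·A_cross = εσ·A_surf·T⁴  ⇒  T⁴ = (1−a)S/(4σ).
T⁴ = 0.890·26.8/(4·5.67×10⁻⁸) = 1.052×10⁸ K⁴.
T = (1.052×10⁸)^(1/4).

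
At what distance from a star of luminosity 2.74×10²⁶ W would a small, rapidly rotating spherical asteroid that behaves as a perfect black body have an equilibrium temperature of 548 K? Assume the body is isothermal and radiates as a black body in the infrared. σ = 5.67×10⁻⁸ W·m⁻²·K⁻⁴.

d ≈ 3.27×10¹⁰ m

For an isothermal black-emitting sphere, (1−a)S·πr² = σ·4πr²·T⁴ ⇒ S = 4σT⁴/(1−a).
S = 4·5.67×10⁻⁸·(548)⁴/1.00 = 20450 W/m².
Flux falls as S = L/(4πd²), so d = √(L/(4πS)) = √(2.74×10²⁶/(4π·20450)).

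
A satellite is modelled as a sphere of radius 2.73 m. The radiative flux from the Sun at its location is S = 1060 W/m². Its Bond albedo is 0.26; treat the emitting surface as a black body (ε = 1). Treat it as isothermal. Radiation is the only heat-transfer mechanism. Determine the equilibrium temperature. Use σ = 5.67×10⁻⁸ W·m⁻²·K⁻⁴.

At equilibrium, absorbed power = emitted power.
Absorbing cross-section = πr² = 23.41 m²; emitting surface = 4πr² = 93.66 m² (ratio 4).
(1−a)S·A_cross = εσ·A_surf·T⁴  ⇒  T⁴ = (1−a)S/(4σ).
T⁴ = 0.740·1060/(4·5.67×10⁻⁸) = 3.459×10⁹ K⁴.
T = (3.459×10⁹)^(1/4).

T ≈ 243 K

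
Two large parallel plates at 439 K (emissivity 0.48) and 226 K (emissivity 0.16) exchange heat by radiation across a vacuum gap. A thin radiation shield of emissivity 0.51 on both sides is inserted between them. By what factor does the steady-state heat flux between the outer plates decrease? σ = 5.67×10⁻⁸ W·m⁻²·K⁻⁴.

Without shield: q₀ = σΔ(T⁴)/(1/ε₁+1/ε₂−1) with denominator 7.333.
With shield the two gaps are in series; the resistances add: (1/ε₁+1/ε_s−1)+(1/ε_s+1/ε₂−1) = 3.044+7.211 = 10.25.
Heat-flux ratio q₀/q = 10.25/7.333.

factor ≈ 1.40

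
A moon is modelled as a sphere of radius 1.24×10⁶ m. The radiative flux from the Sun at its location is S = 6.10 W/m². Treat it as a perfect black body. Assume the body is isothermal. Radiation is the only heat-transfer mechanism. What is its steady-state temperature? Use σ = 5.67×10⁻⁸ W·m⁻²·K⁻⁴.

At equilibrium, absorbed power = emitted power.
Absorbing cross-section = πr² = 4.831×10¹² m²; emitting surface = 4πr² = 1.932×10¹³ m² (ratio 4).
S·A_cross = εσ·A_surf·T⁴  ⇒  T⁴ = S/(4σ).
T⁴ = 1.00·6.10/(4·5.67×10⁻⁸) = 2.690×10⁷ K⁴.
T = (2.690×10⁷)^(1/4).

T ≈ 72.0 K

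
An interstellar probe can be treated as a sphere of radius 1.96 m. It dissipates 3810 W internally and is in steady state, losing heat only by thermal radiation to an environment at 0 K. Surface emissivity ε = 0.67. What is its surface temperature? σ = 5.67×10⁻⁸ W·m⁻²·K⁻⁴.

T ≈ 213 K

Steady state: internal power = radiated power, P = εσA T⁴.
Radiating area A = 4πr² = 48.27 m².
T⁴ = P/(εσA) = 3810/(0.67·5.67×10⁻⁸·48.27) = 2.078×10⁹ K⁴.
T = (2.078×10⁹)^(1/4).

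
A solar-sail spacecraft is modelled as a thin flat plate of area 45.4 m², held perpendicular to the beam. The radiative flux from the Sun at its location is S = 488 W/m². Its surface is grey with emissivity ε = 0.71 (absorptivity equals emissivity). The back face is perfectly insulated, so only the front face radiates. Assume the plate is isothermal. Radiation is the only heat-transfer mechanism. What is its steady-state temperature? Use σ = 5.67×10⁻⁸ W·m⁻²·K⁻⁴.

T ≈ 305 K

At equilibrium, absorbed power = emitted power.
Absorbing cross-section = A = 45.40 m²; emitting surface = A = 45.40 m² (ratio 1).
εS·A_cross = εσ·A_surf·T⁴  ⇒  T⁴ = S/(1σ)   (ε cancels).
T⁴ = 488/(1·5.67×10⁻⁸) = 8.607×10⁹ K⁴.
T = (8.607×10⁹)^(1/4).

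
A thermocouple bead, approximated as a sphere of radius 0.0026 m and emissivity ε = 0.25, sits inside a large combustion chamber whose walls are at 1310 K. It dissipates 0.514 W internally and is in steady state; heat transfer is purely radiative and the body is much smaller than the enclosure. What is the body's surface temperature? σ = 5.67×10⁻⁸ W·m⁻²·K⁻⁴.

For a small grey body in a large enclosure, net radiated power = εσA(T⁴ − T_w⁴).
Steady state: P = εσA(T⁴ − T_w⁴) with A = 4πr² = 8.495×10⁻⁵ m².
T⁴ = P/(εσA) + T_w⁴ = 0.514/(0.25·5.67×10⁻⁸·8.495×10⁻⁵) + (1310)⁴
    = 4.269×10¹¹ + 2.945×10¹² = 3.372×10¹² K⁴.

T ≈ 1360 K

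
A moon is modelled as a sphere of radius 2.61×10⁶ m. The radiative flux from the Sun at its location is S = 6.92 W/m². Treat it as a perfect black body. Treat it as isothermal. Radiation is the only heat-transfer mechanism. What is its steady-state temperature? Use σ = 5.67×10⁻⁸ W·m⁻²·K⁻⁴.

T ≈ 74.3 K

At equilibrium, absorbed power = emitted power.
Absorbing cross-section = πr² = 2.140×10¹³ m²; emitting surface = 4πr² = 8.560×10¹³ m² (ratio 4).
S·A_cross = εσ·A_surf·T⁴  ⇒  T⁴ = S/(4σ).
T⁴ = 1.00·6.92/(4·5.67×10⁻⁸) = 3.051×10⁷ K⁴.
T = (3.051×10⁷)^(1/4).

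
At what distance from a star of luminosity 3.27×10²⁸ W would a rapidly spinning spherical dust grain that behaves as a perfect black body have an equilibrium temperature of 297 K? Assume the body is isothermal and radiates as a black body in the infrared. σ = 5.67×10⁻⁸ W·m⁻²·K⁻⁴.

d ≈ 1.21×10¹² m

For an isothermal black-emitting sphere, (1−a)S·πr² = σ·4πr²·T⁴ ⇒ S = 4σT⁴/(1−a).
S = 4·5.67×10⁻⁸·(297)⁴/1.00 = 1765 W/m².
Flux falls as S = L/(4πd²), so d = √(L/(4πS)) = √(3.27×10²⁸/(4π·1765)).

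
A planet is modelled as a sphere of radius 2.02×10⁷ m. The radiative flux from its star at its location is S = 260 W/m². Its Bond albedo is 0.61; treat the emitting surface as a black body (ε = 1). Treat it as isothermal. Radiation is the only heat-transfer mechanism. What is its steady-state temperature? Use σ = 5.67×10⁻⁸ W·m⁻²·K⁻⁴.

T ≈ 145 K

At equilibrium, absorbed power = emitted power.
Absorbing cross-section = πr² = 1.282×10¹⁵ m²; emitting surface = 4πr² = 5.128×10¹⁵ m² (ratio 4).
(1−a)S·A_cross = εσ·A_surf·T⁴  ⇒  T⁴ = (1−a)S/(4σ).
T⁴ = 0.390·260/(4·5.67×10⁻⁸) = 4.471×10⁸ K⁴.
T = (4.471×10⁸)^(1/4).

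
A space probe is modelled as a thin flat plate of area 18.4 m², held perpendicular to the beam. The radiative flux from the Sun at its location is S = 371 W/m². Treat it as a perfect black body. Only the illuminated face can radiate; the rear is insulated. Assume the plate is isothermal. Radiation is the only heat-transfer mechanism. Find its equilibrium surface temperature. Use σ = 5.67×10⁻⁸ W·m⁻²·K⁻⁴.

T ≈ 284 K

At equilibrium, absorbed power = emitted power.
Absorbing cross-section = A = 18.40 m²; emitting surface = A = 18.40 m² (ratio 1).
S·A_cross = εσ·A_surf·T⁴  ⇒  T⁴ = S/(1σ).
T⁴ = 1.00·371/(1·5.67×10⁻⁸) = 6.543×10⁹ K⁴.
T = (6.543×10⁹)^(1/4).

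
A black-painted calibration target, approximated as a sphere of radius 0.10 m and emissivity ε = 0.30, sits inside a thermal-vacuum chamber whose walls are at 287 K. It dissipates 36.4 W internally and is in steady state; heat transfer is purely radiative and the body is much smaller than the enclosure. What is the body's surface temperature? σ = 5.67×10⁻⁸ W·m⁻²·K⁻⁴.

T ≈ 393 K

For a small grey body in a large enclosure, net radiated power = εσA(T⁴ − T_w⁴).
Steady state: P = εσA(T⁴ − T_w⁴) with A = 4πr² = 0.1257 m².
T⁴ = P/(εσA) + T_w⁴ = 36.4/(0.30·5.67×10⁻⁸·0.1257) + (287)⁴
    = 1.703×10¹⁰ + 6.785×10⁹ = 2.381×10¹⁰ K⁴.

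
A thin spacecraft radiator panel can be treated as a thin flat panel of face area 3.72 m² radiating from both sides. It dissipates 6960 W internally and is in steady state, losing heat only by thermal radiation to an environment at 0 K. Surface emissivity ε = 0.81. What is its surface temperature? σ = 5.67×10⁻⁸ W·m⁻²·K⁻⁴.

T ≈ 378 K

Steady state: internal power = radiated power, P = εσA T⁴.
Radiating area A = 2·3.72 = 7.440 m².
T⁴ = P/(εσA) = 6960/(0.81·5.67×10⁻⁸·7.440) = 2.037×10¹⁰ K⁴.
T = (2.037×10¹⁰)^(1/4).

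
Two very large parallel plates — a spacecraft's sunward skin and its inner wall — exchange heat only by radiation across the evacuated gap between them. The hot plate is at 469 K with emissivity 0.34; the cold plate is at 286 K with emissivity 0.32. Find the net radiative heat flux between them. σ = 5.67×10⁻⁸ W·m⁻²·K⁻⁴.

q ≈ 467 W/m²

For two infinite grey parallel plates, q = σ(T₁⁴ − T₂⁴)/(1/ε₁ + 1/ε₂ − 1).
T₁⁴ − T₂⁴ = 4.838×10¹⁰ − 6.691×10⁹ = 4.169×10¹⁰ K⁴.
1/ε₁ + 1/ε₂ − 1 = 2.941 + 3.125 − 1 = 5.066.
q = 5.67×10⁻⁸ × 4.169×10¹⁰ / 5.066.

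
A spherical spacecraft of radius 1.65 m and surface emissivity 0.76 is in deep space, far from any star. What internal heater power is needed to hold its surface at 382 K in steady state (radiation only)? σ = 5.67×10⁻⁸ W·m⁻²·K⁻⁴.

P = εσ·4πr²·T⁴.
4πr² = 34.21 m²; T⁴ = 2.129×10¹⁰ K⁴.
P = 0.76·5.67×10⁻⁸·34.21·2.129×10¹⁰.

P ≈ 31400 W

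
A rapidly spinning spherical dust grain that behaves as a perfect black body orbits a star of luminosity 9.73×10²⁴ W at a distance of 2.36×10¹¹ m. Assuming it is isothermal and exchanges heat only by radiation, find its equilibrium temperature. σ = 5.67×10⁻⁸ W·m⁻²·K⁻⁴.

First find the stellar flux at distance d: S = L/(4πd²) = 9.73×10²⁴/(4π·(2.36×10¹¹)²) = 13.90 W/m².
For an isothermal sphere, absorbed (1−a)S·πr² = emitted σ·4πr²·T⁴, so T⁴ = (1−a)S/(4σ).
T⁴ = 1.00·13.90/(4·5.67×10⁻⁸) = 6.130×10⁷ K⁴.

T ≈ 88.5 K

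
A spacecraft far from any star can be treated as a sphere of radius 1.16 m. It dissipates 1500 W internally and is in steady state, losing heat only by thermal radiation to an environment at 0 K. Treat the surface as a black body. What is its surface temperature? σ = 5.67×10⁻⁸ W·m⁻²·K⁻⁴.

T ≈ 199 K

Steady state: internal power = radiated power, P = εσA T⁴.
Radiating area A = 4πr² = 16.91 m².
T⁴ = P/(εσA) = 1500/(1.0·5.67×10⁻⁸·16.91) = 1.565×10⁹ K⁴.
T = (1.565×10⁹)^(1/4).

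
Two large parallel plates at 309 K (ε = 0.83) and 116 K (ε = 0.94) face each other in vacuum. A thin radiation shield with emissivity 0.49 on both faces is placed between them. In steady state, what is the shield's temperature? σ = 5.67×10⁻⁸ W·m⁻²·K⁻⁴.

In steady state the net flux on the hot side equals that on the cold side.
σ(T₁⁴−T_s⁴)/D₁ = σ(T_s⁴−T₂⁴)/D₂, with D₁ = 1/ε₁+1/ε_s−1 = 2.246, D₂ = 1/ε_s+1/ε₂−1 = 2.105.
Solve for T_s⁴: T_s⁴ = (D₂·T₁⁴ + D₁·T₂⁴)/(D₁+D₂) = 4.504×10⁹ K⁴.

T_s ≈ 259 K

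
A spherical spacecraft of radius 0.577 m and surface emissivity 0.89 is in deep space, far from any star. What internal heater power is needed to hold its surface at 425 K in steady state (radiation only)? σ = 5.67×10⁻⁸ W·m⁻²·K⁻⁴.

P ≈ 6890 W

P = εσ·4πr²·T⁴.
4πr² = 4.184 m²; T⁴ = 3.263×10¹⁰ K⁴.
P = 0.89·5.67×10⁻⁸·4.184·3.263×10¹⁰.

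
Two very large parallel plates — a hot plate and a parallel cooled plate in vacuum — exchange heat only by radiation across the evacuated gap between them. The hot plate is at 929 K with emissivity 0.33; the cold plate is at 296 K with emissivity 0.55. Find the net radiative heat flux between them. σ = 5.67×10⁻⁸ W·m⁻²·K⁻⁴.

q ≈ 10900 W/m²

For two infinite grey parallel plates, q = σ(T₁⁴ − T₂⁴)/(1/ε₁ + 1/ε₂ − 1).
T₁⁴ − T₂⁴ = 7.448×10¹¹ − 7.677×10⁹ = 7.372×10¹¹ K⁴.
1/ε₁ + 1/ε₂ − 1 = 3.030 + 1.818 − 1 = 3.848.
q = 5.67×10⁻⁸ × 7.372×10¹¹ / 3.848.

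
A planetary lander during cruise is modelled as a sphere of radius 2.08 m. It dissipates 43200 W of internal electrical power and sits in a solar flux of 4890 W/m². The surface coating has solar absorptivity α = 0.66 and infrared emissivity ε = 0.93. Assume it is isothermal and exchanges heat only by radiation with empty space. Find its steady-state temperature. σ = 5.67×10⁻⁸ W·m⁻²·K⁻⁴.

At steady state, absorbed solar power + internal power = radiated power.
Absorbed: α·S·A_cross = 0.66·4890·13.59 = 43870 W (cross-section πr²).
Total input = 43870 + 43200 = 87070 W.
Radiated: εσ·A_surf·T⁴ with A_surf = 4πr² = 54.37 m².
T⁴ = 87070/(0.93·5.67×10⁻⁸·54.37) = 3.037×10¹⁰ K⁴.

T ≈ 417 K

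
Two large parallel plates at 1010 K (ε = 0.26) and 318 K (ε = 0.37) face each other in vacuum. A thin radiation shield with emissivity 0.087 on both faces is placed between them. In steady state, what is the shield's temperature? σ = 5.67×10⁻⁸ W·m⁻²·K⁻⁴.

T_s ≈ 843 K

In steady state the net flux on the hot side equals that on the cold side.
σ(T₁⁴−T_s⁴)/D₁ = σ(T_s⁴−T₂⁴)/D₂, with D₁ = 1/ε₁+1/ε_s−1 = 14.34, D₂ = 1/ε_s+1/ε₂−1 = 13.20.
Solve for T_s⁴: T_s⁴ = (D₂·T₁⁴ + D₁·T₂⁴)/(D₁+D₂) = 5.040×10¹¹ K⁴.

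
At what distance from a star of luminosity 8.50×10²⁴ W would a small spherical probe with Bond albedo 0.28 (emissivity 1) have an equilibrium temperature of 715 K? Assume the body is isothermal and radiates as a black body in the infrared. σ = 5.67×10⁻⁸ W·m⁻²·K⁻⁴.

d ≈ 2.87×10⁹ m

For an isothermal black-emitting sphere, (1−a)S·πr² = σ·4πr²·T⁴ ⇒ S = 4σT⁴/(1−a).
S = 4·5.67×10⁻⁸·(715)⁴/0.720 = 82330 W/m².
Flux falls as S = L/(4πd²), so d = √(L/(4πS)) = √(8.50×10²⁴/(4π·82330)).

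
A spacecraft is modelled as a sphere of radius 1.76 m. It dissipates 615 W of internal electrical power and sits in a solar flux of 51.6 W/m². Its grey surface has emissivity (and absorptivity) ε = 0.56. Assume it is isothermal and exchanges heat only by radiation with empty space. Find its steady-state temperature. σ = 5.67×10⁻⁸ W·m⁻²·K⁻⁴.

T ≈ 164 K

At steady state, absorbed solar power + internal power = radiated power.
Absorbed: α·S·A_cross = 0.56·51.6·9.731 = 281.2 W (cross-section πr²).
Total input = 281.2 + 615 = 896.2 W.
Radiated: εσ·A_surf·T⁴ with A_surf = 4πr² = 38.93 m².
T⁴ = 896.2/(0.56·5.67×10⁻⁸·38.93) = 7.251×10⁸ K⁴.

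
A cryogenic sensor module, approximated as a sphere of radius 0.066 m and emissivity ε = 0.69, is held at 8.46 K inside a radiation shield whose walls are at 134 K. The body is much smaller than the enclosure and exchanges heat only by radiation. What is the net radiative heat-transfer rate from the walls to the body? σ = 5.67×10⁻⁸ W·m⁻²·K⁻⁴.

P_net ≈ 0.690 W

For a small grey body in a large enclosure: P_net = εσA(T_body⁴ − T_wall⁴).
A = 4πr² = 0.05474 m²; T_body⁴ − T_wall⁴ = 5122 − 3.224×10⁸ = -3.224×10⁸ K⁴.
|P_net| = 0.69·5.67×10⁻⁸·0.05474·3.224×10⁸.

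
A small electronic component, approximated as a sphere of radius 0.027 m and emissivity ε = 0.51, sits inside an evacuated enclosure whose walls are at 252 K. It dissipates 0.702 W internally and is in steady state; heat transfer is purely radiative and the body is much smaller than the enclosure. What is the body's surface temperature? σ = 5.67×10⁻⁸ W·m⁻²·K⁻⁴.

For a small grey body in a large enclosure, net radiated power = εσA(T⁴ − T_w⁴).
Steady state: P = εσA(T⁴ − T_w⁴) with A = 4πr² = 0.009161 m².
T⁴ = P/(εσA) + T_w⁴ = 0.702/(0.51·5.67×10⁻⁸·0.009161) + (252)⁴
    = 2.650×10⁹ + 4.033×10⁹ = 6.683×10⁹ K⁴.

T ≈ 286 K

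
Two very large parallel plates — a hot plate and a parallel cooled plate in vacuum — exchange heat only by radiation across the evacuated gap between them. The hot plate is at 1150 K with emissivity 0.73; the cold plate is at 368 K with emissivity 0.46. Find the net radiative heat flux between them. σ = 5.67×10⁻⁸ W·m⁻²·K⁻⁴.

For two infinite grey parallel plates, q = σ(T₁⁴ − T₂⁴)/(1/ε₁ + 1/ε₂ − 1).
T₁⁴ − T₂⁴ = 1.749×10¹² − 1.834×10¹⁰ = 1.731×10¹² K⁴.
1/ε₁ + 1/ε₂ − 1 = 1.370 + 2.174 − 1 = 2.544.
q = 5.67×10⁻⁸ × 1.731×10¹² / 2.544.

q ≈ 38600 W/m²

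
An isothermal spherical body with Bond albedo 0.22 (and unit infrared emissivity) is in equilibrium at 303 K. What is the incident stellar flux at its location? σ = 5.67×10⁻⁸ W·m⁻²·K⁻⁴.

S ≈ 2450 W/m²

(1−a)S·πr² = σ·4πr²·T⁴ ⇒ S = 4σT⁴/(1−a).
S = 4·5.67×10⁻⁸·8.429×10⁹/0.780.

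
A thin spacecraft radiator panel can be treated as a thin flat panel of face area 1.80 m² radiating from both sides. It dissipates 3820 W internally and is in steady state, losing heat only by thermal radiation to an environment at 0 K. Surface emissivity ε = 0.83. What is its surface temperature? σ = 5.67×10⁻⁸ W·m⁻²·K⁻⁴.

T ≈ 388 K

Steady state: internal power = radiated power, P = εσA T⁴.
Radiating area A = 2·1.80 = 3.600 m².
T⁴ = P/(εσA) = 3820/(0.83·5.67×10⁻⁸·3.600) = 2.255×10¹⁰ K⁴.
T = (2.255×10¹⁰)^(1/4).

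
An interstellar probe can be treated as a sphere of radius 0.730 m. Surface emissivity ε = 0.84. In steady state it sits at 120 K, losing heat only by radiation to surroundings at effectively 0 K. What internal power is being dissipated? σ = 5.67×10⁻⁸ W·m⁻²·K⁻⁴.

Steady state: P = εσA T⁴.
A = 4πr² = 6.697 m²; T⁴ = (120)⁴ = 2.074×10⁸ K⁴.
P = 0.84 × 5.67×10⁻⁸ × 6.697 × 2.074×10⁸.

P ≈ 66.1 W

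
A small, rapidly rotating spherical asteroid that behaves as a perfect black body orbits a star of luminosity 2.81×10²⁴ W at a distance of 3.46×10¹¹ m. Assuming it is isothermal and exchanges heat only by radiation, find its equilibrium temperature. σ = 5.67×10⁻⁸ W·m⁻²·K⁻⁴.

T ≈ 53.6 K

First find the stellar flux at distance d: S = L/(4πd²) = 2.81×10²⁴/(4π·(3.46×10¹¹)²) = 1.868 W/m².
For an isothermal sphere, absorbed (1−a)S·πr² = emitted σ·4πr²·T⁴, so T⁴ = (1−a)S/(4σ).
T⁴ = 1.00·1.868/(4·5.67×10⁻⁸) = 8.236×10⁶ K⁴.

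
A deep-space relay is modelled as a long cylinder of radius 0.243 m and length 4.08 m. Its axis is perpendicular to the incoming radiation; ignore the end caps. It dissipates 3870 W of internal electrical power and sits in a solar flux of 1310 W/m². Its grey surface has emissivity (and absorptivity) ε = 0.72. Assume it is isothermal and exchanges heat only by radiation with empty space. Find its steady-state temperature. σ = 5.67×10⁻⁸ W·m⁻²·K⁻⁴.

At steady state, absorbed solar power + internal power = radiated power.
Absorbed: α·S·A_cross = 0.72·1310·1.983 = 1870 W (cross-section 2rL).
Total input = 1870 + 3870 = 5740 W.
Radiated: εσ·A_surf·T⁴ with A_surf = 2πrL = 6.229 m².
T⁴ = 5740/(0.72·5.67×10⁻⁸·6.229) = 2.257×10¹⁰ K⁴.

T ≈ 388 K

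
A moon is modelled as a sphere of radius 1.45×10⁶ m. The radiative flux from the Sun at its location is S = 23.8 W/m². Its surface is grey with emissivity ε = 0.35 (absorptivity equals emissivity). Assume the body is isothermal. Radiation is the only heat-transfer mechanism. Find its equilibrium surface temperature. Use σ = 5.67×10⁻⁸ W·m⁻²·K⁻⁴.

At equilibrium, absorbed power = emitted power.
Absorbing cross-section = πr² = 6.605×10¹² m²; emitting surface = 4πr² = 2.642×10¹³ m² (ratio 4).
εS·A_cross = εσ·A_surf·T⁴  ⇒  T⁴ = S/(4σ)   (ε cancels).
T⁴ = 23.8/(4·5.67×10⁻⁸) = 1.049×10⁸ K⁴.
T = (1.049×10⁸)^(1/4).

T ≈ 101 K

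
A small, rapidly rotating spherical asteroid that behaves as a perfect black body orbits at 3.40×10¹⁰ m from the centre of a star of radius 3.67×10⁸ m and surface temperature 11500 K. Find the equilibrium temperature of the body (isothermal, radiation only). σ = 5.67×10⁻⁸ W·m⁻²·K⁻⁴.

T ≈ 845 K

The star's surface emits σT_*⁴; at distance d the flux is S = σT_*⁴(R_*/d)².
S = 5.67×10⁻⁸·(11500)⁴·(3.67×10⁸/3.40×10¹⁰)² = 1.155×10⁵ W/m².
For an isothermal sphere T⁴ = (1−a)S/(4σ) = 5.095×10¹¹ K⁴.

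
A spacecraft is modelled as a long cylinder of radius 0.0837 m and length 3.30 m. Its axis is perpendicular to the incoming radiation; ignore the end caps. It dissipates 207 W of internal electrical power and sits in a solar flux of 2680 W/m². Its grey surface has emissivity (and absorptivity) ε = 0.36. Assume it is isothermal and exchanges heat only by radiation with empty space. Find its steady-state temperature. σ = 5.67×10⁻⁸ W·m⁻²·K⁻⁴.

At steady state, absorbed solar power + internal power = radiated power.
Absorbed: α·S·A_cross = 0.36·2680·0.5524 = 533.0 W (cross-section 2rL).
Total input = 533.0 + 207 = 740.0 W.
Radiated: εσ·A_surf·T⁴ with A_surf = 2πrL = 1.735 m².
T⁴ = 740.0/(0.36·5.67×10⁻⁸·1.735) = 2.089×10¹⁰ K⁴.

T ≈ 380 K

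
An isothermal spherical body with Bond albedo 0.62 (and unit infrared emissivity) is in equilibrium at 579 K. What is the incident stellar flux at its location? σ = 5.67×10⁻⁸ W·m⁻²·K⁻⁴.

(1−a)S·πr² = σ·4πr²·T⁴ ⇒ S = 4σT⁴/(1−a).
S = 4·5.67×10⁻⁸·1.124×10¹¹/0.380.

S ≈ 67100 W/m²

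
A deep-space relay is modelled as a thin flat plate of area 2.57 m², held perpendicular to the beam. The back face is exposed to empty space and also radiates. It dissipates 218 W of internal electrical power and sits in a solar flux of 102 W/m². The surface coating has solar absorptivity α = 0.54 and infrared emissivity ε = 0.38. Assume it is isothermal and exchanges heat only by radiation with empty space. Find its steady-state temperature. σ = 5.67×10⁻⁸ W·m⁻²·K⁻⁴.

At steady state, absorbed solar power + internal power = radiated power.
Absorbed: α·S·A_cross = 0.54·102·2.570 = 141.6 W (cross-section A).
Total input = 141.6 + 218 = 359.6 W.
Radiated: εσ·A_surf·T⁴ with A_surf = 2A = 5.140 m².
T⁴ = 359.6/(0.38·5.67×10⁻⁸·5.140) = 3.247×10⁹ K⁴.

T ≈ 239 K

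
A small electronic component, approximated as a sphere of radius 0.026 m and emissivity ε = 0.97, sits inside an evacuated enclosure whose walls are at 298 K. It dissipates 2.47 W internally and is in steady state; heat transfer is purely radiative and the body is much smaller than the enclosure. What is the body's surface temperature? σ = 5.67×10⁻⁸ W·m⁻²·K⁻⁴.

T ≈ 339 K

For a small grey body in a large enclosure, net radiated power = εσA(T⁴ − T_w⁴).
Steady state: P = εσA(T⁴ − T_w⁴) with A = 4πr² = 0.008495 m².
T⁴ = P/(εσA) + T_w⁴ = 2.47/(0.97·5.67×10⁻⁸·0.008495) + (298)⁴
    = 5.287×10⁹ + 7.886×10⁹ = 1.317×10¹⁰ K⁴.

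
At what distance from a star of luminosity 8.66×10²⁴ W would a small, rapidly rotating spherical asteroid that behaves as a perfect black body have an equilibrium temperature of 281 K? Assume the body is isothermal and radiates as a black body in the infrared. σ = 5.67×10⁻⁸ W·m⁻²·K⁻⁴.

d ≈ 2.21×10¹⁰ m

For an isothermal black-emitting sphere, (1−a)S·πr² = σ·4πr²·T⁴ ⇒ S = 4σT⁴/(1−a).
S = 4·5.67×10⁻⁸·(281)⁴/1.00 = 1414 W/m².
Flux falls as S = L/(4πd²), so d = √(L/(4πS)) = √(8.66×10²⁴/(4π·1414)).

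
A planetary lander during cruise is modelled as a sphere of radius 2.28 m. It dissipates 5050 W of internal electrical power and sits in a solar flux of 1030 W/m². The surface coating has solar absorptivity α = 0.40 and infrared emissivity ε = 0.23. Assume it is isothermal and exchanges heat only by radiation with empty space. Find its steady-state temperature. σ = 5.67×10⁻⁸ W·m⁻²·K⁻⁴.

T ≈ 343 K

At steady state, absorbed solar power + internal power = radiated power.
Absorbed: α·S·A_cross = 0.40·1030·16.33 = 6728 W (cross-section πr²).
Total input = 6728 + 5050 = 11780 W.
Radiated: εσ·A_surf·T⁴ with A_surf = 4πr² = 65.33 m².
T⁴ = 11780/(0.23·5.67×10⁻⁸·65.33) = 1.383×10¹⁰ K⁴.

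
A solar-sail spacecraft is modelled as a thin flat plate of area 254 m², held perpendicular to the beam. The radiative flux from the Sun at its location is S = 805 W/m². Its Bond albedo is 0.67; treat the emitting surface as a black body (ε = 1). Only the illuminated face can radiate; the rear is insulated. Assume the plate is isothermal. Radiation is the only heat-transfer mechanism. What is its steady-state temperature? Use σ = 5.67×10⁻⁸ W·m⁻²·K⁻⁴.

At equilibrium, absorbed power = emitted power.
Absorbing cross-section = A = 254.0 m²; emitting surface = A = 254.0 m² (ratio 1).
(1−a)S·A_cross = εσ·A_surf·T⁴  ⇒  T⁴ = (1−a)S/(1σ).
T⁴ = 0.330·805/(1·5.67×10⁻⁸) = 4.685×10⁹ K⁴.
T = (4.685×10⁹)^(1/4).

T ≈ 262 K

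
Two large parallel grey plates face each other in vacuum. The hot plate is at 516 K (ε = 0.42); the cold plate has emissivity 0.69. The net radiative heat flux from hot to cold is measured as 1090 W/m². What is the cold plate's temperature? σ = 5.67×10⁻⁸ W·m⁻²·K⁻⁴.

q = σ(T₁⁴ − T₂⁴)/(1/ε₁ + 1/ε₂ − 1); denominator = 2.830.
T₂⁴ = T₁⁴ − q·(1/ε₁+1/ε₂−1)/σ = 7.089×10¹⁰ − 1090·2.830/5.67×10⁻⁸
    = 1.648×10¹⁰ K⁴.

T₂ ≈ 358 K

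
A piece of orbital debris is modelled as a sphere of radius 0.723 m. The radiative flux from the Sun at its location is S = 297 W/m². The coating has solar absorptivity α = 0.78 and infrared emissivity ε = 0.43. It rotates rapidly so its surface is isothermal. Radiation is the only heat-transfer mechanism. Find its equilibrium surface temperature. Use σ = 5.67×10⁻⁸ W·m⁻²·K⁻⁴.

At equilibrium, absorbed power = emitted power.
Absorbing cross-section = πr² = 1.642 m²; emitting surface = 4πr² = 6.569 m² (ratio 4).
αS·A_cross = εσ·A_surf·T⁴  ⇒  T⁴ = αS/(ε·4σ).
T⁴ = 0.780·297/(0.43·4·5.67×10⁻⁸) = 2.375×10⁹ K⁴.
T = (2.375×10⁹)^(1/4).

T ≈ 221 K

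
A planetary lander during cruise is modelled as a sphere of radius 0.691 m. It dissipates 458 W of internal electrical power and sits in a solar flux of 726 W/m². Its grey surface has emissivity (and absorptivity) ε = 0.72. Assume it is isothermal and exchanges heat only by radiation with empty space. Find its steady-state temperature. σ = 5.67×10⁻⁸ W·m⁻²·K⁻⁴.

T ≈ 267 K

At steady state, absorbed solar power + internal power = radiated power.
Absorbed: α·S·A_cross = 0.72·726·1.500 = 784.1 W (cross-section πr²).
Total input = 784.1 + 458 = 1242 W.
Radiated: εσ·A_surf·T⁴ with A_surf = 4πr² = 6.000 m².
T⁴ = 1242/(0.72·5.67×10⁻⁸·6.000) = 5.071×10⁹ K⁴.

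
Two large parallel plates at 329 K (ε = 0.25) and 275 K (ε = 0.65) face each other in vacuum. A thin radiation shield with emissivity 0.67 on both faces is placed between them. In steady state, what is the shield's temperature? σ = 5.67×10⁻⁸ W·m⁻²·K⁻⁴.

In steady state the net flux on the hot side equals that on the cold side.
σ(T₁⁴−T_s⁴)/D₁ = σ(T_s⁴−T₂⁴)/D₂, with D₁ = 1/ε₁+1/ε_s−1 = 4.493, D₂ = 1/ε_s+1/ε₂−1 = 2.031.
Solve for T_s⁴: T_s⁴ = (D₂·T₁⁴ + D₁·T₂⁴)/(D₁+D₂) = 7.586×10⁹ K⁴.

T_s ≈ 295 K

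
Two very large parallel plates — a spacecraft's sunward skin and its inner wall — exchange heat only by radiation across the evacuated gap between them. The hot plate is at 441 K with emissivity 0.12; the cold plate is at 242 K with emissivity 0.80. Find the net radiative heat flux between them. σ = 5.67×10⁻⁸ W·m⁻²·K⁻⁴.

For two infinite grey parallel plates, q = σ(T₁⁴ − T₂⁴)/(1/ε₁ + 1/ε₂ − 1).
T₁⁴ − T₂⁴ = 3.782×10¹⁰ − 3.430×10⁹ = 3.439×10¹⁰ K⁴.
1/ε₁ + 1/ε₂ − 1 = 8.333 + 1.250 − 1 = 8.583.
q = 5.67×10⁻⁸ × 3.439×10¹⁰ / 8.583.

q ≈ 227 W/m²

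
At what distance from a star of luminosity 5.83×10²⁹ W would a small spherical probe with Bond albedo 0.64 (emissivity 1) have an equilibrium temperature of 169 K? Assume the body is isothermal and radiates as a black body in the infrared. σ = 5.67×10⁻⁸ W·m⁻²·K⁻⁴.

For an isothermal black-emitting sphere, (1−a)S·πr² = σ·4πr²·T⁴ ⇒ S = 4σT⁴/(1−a).
S = 4·5.67×10⁻⁸·(169)⁴/0.360 = 513.9 W/m².
Flux falls as S = L/(4πd²), so d = √(L/(4πS)) = √(5.83×10²⁹/(4π·513.9)).

d ≈ 9.50×10¹² m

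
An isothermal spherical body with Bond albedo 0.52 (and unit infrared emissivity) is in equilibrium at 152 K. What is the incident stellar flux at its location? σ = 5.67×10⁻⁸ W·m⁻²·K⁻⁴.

S ≈ 252 W/m²

(1−a)S·πr² = σ·4πr²·T⁴ ⇒ S = 4σT⁴/(1−a).
S = 4·5.67×10⁻⁸·5.338×10⁸/0.480.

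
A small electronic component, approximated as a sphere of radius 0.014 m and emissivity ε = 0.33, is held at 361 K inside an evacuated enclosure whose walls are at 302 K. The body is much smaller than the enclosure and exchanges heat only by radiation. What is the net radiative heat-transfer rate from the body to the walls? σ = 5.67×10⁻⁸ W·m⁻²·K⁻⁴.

For a small grey body in a large enclosure: P_net = εσA(T_body⁴ − T_wall⁴).
A = 4πr² = 0.002463 m²; T_body⁴ − T_wall⁴ = 1.698×10¹⁰ − 8.318×10⁹ = 8.665×10⁹ K⁴.
|P_net| = 0.33·5.67×10⁻⁸·0.002463·8.665×10⁹.

P_net ≈ 0.399 W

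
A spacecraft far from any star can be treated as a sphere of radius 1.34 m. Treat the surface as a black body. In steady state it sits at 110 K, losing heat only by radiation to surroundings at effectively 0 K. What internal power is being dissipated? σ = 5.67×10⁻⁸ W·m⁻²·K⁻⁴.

Steady state: P = εσA T⁴.
A = 4πr² = 22.56 m²; T⁴ = (110)⁴ = 1.464×10⁸ K⁴.
P = 1.0 × 5.67×10⁻⁸ × 22.56 × 1.464×10⁸.

P ≈ 187 W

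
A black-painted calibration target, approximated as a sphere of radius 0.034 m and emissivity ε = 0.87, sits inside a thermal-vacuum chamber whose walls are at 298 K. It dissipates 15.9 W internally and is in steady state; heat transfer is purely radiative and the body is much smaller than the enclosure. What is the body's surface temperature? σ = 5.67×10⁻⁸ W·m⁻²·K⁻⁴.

For a small grey body in a large enclosure, net radiated power = εσA(T⁴ − T_w⁴).
Steady state: P = εσA(T⁴ − T_w⁴) with A = 4πr² = 0.01453 m².
T⁴ = P/(εσA) + T_w⁴ = 15.9/(0.87·5.67×10⁻⁸·0.01453) + (298)⁴
    = 2.219×10¹⁰ + 7.886×10⁹ = 3.007×10¹⁰ K⁴.

T ≈ 416 K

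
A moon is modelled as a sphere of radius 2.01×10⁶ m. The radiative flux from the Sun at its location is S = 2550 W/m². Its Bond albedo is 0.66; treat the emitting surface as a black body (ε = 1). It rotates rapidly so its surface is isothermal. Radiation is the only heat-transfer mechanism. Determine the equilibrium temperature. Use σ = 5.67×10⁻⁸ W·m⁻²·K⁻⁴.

T ≈ 249 K

At equilibrium, absorbed power = emitted power.
Absorbing cross-section = πr² = 1.269×10¹³ m²; emitting surface = 4πr² = 5.077×10¹³ m² (ratio 4).
(1−a)S·A_cross = εσ·A_surf·T⁴  ⇒  T⁴ = (1−a)S/(4σ).
T⁴ = 0.340·2550/(4·5.67×10⁻⁸) = 3.823×10⁹ K⁴.
T = (3.823×10⁹)^(1/4).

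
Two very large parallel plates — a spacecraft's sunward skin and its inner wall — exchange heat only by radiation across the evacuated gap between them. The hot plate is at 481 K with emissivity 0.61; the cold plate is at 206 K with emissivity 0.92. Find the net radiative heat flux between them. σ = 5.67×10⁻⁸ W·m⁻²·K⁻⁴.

For two infinite grey parallel plates, q = σ(T₁⁴ − T₂⁴)/(1/ε₁ + 1/ε₂ − 1).
T₁⁴ − T₂⁴ = 5.353×10¹⁰ − 1.801×10⁹ = 5.173×10¹⁰ K⁴.
1/ε₁ + 1/ε₂ − 1 = 1.639 + 1.087 − 1 = 1.726.
q = 5.67×10⁻⁸ × 5.173×10¹⁰ / 1.726.

q ≈ 1700 W/m²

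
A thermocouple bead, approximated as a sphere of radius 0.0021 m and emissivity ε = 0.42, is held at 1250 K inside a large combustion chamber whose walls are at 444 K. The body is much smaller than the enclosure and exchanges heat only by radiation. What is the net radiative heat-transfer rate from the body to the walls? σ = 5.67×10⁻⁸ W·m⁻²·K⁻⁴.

For a small grey body in a large enclosure: P_net = εσA(T_body⁴ − T_wall⁴).
A = 4πr² = 5.542×10⁻⁵ m²; T_body⁴ − T_wall⁴ = 2.441×10¹² − 3.886×10¹⁰ = 2.403×10¹² K⁴.
|P_net| = 0.42·5.67×10⁻⁸·5.542×10⁻⁵·2.403×10¹².

P_net ≈ 3.17 W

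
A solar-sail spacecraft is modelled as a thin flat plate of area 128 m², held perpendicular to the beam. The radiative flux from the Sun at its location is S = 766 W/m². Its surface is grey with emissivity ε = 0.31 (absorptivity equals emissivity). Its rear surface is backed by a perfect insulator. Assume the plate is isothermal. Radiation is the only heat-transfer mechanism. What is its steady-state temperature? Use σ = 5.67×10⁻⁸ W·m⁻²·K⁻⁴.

T ≈ 341 K

At equilibrium, absorbed power = emitted power.
Absorbing cross-section = A = 128.0 m²; emitting surface = A = 128.0 m² (ratio 1).
εS·A_cross = εσ·A_surf·T⁴  ⇒  T⁴ = S/(1σ)   (ε cancels).
T⁴ = 766/(1·5.67×10⁻⁸) = 1.351×10¹⁰ K⁴.
T = (1.351×10¹⁰)^(1/4).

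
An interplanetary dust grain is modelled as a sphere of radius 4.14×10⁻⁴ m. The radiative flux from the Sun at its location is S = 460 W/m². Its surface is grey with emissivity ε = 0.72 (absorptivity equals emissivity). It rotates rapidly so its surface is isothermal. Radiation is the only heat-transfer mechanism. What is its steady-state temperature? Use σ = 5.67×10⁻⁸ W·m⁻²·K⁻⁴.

T ≈ 212 K

At equilibrium, absorbed power = emitted power.
Absorbing cross-section = πr² = 5.385×10⁻⁷ m²; emitting surface = 4πr² = 2.154×10⁻⁶ m² (ratio 4).
εS·A_cross = εσ·A_surf·T⁴  ⇒  T⁴ = S/(4σ)   (ε cancels).
T⁴ = 460/(4·5.67×10⁻⁸) = 2.028×10⁹ K⁴.
T = (2.028×10⁹)^(1/4).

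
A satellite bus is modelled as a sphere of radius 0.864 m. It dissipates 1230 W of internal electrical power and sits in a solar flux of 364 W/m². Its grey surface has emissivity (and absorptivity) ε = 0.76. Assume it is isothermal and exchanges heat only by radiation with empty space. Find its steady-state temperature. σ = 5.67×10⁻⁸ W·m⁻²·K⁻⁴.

At steady state, absorbed solar power + internal power = radiated power.
Absorbed: α·S·A_cross = 0.76·364·2.345 = 648.8 W (cross-section πr²).
Total input = 648.8 + 1230 = 1879 W.
Radiated: εσ·A_surf·T⁴ with A_surf = 4πr² = 9.381 m².
T⁴ = 1879/(0.76·5.67×10⁻⁸·9.381) = 4.648×10⁹ K⁴.

T ≈ 261 K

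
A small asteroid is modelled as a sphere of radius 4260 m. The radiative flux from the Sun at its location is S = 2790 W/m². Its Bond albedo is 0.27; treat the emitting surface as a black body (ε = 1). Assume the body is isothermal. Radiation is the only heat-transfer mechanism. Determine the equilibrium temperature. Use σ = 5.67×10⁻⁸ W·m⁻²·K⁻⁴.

At equilibrium, absorbed power = emitted power.
Absorbing cross-section = πr² = 5.701×10⁷ m²; emitting surface = 4πr² = 2.280×10⁸ m² (ratio 4).
(1−a)S·A_cross = εσ·A_surf·T⁴  ⇒  T⁴ = (1−a)S/(4σ).
T⁴ = 0.730·2790/(4·5.67×10⁻⁸) = 8.980×10⁹ K⁴.
T = (8.980×10⁹)^(1/4).

T ≈ 308 K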